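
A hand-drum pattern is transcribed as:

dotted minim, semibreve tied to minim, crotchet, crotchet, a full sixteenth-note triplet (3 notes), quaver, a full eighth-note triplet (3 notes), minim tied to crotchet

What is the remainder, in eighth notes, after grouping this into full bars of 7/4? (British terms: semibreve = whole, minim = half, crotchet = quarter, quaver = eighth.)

One bar of 7/4 = 14 eighth notes.
Working in eighth notes: dotted minim = 6; semibreve tied to minim (semibreve + minim) = 12; crotchet = 2; crotchet = 2; a full sixteenth-note triplet (3 notes) (three triplet sixteenths span one eighth) = 1; quaver = 1; a full eighth-note triplet (3 notes) (three triplet eighths span one quarter) = 2; minim tied to crotchet (minim + crotchet) = 6.
Altogether 6 + 12 + 2 + 2 + 1 + 1 + 2 + 6 = 32.
32 ÷ 14 = 2 complete bars with 4 eighth notes remaining.

4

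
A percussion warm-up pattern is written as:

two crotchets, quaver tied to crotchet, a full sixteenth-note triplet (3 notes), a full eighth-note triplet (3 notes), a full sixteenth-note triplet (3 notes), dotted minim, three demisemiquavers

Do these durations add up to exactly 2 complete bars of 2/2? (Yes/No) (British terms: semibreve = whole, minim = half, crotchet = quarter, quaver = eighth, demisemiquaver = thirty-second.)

No

One bar of 2/2 = 32 thirty-second notes, so 2 bars = 64.
In thirty-second notes: crotchet = 8; crotchet = 8; quaver tied to crotchet (quaver + crotchet) = 12; a full sixteenth-note triplet (3 notes) (three triplet sixteenths span one eighth) = 4; a full eighth-note triplet (3 notes) (three triplet eighths span one quarter) = 8; a full sixteenth-note triplet (3 notes) (three triplet sixteenths span one eighth) = 4; dotted minim = 24; demisemiquaver = 1; demisemiquaver = 1; demisemiquaver = 1.
Adding: 8 + 8 + 12 + 4 + 8 + 4 + 24 + 1 + 1 + 1 = 71.
71 exceeds 64, so the answer is No.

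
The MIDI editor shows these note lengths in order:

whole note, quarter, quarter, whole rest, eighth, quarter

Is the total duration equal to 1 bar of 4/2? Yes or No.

No

One bar of 4/2 = 16 eighth notes.
Working in eighth notes: whole note = 8; quarter = 2; quarter = 2; whole rest = 8; eighth = 1; quarter = 2.
Altogether 8 + 2 + 2 + 8 + 1 + 2 = 23.
23 exceeds 16, so the answer is No.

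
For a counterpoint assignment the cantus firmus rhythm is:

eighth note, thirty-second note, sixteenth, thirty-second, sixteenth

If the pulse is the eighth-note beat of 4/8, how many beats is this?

2.5

One eighth-note beat = 4 thirty-second notes.
Each duration in thirty-second notes: eighth note = 4; thirty-second note = 1; sixteenth = 2; thirty-second = 1; sixteenth = 2.
Adding: 4 + 1 + 2 + 1 + 2 = 10.
10 ÷ 4 = 2.5 beats.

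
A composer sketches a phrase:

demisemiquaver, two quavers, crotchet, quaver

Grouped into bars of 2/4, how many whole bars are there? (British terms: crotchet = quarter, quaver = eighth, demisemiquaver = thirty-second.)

1

One bar of 2/4 = 16 thirty-second notes.
Each duration in thirty-second notes: demisemiquaver = 1; quaver = 4; quaver = 4; crotchet = 8; quaver = 4.
Adding: 1 + 4 + 4 + 8 + 4 = 21.
21 ÷ 16 = 1 complete bar with 5 left over.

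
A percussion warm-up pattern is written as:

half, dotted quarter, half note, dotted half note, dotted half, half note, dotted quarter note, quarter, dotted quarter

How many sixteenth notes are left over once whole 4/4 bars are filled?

6

One bar of 4/4 = 8 eighth notes.
Working in eighth notes: half = 4; dotted quarter = 3; half note = 4; dotted half note = 6; dotted half = 6; half note = 4; dotted quarter note = 3; quarter = 2; dotted quarter = 3.
Sum: 4 + 3 + 4 + 6 + 6 + 4 + 3 + 2 + 3 = 35.
35 ÷ 8 = 4 complete bars with 3 eighth notes remaining = 6 sixteenth notes.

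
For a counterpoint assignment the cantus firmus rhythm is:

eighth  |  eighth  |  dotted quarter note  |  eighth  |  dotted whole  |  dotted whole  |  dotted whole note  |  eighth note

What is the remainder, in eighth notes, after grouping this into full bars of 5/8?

One bar of 5/8 = 5 eighth notes.
Working in eighth notes: eighth = 1; eighth = 1; dotted quarter note = 3; eighth = 1; dotted whole = 12; dotted whole = 12; dotted whole note = 12; eighth note = 1.
Adding: 1 + 1 + 3 + 1 + 12 + 12 + 12 + 1 = 43.
43 ÷ 5 = 8 complete bars with 3 eighth notes remaining.

3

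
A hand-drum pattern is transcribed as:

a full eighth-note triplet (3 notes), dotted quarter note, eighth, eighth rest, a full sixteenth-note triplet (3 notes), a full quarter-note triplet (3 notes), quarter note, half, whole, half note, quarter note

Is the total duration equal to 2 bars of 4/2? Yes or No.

One bar of 4/2 = 16 eighth notes, so 2 bars = 32.
In eighth notes: a full eighth-note triplet (3 notes) (three triplet eighths span one quarter) = 2; dotted quarter note = 3; eighth = 1; eighth rest = 1; a full sixteenth-note triplet (3 notes) (three triplet sixteenths span one eighth) = 1; a full quarter-note triplet (3 notes) (three triplet quarters span one half) = 4; quarter note = 2; half = 4; whole = 8; half note = 4; quarter note = 2.
Adding: 2 + 3 + 1 + 1 + 1 + 4 + 2 + 4 + 8 + 4 + 2 = 32.
32 equals 32, so the answer is Yes.

Yes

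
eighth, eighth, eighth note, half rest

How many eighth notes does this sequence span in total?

Convert each value to eighth notes: eighth = 1; eighth = 1; eighth note = 1; half rest = 4.
Adding: 1 + 1 + 1 + 4 = 7 eighth notes.

7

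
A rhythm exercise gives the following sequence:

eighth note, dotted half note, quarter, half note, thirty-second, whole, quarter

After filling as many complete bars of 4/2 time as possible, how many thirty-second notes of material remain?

One bar of 4/2 = 64 thirty-second notes.
Working in thirty-second notes: eighth note = 4; dotted half note = 24; quarter = 8; half note = 16; thirty-second = 1; whole = 32; quarter = 8.
Altogether 4 + 24 + 8 + 16 + 1 + 32 + 8 = 93.
93 ÷ 64 = 1 complete bar with 29 thirty-second notes remaining.

29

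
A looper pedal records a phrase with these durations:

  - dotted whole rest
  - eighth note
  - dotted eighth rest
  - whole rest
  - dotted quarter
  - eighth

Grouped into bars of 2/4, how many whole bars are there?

One bar of 2/4 = 8 sixteenth notes.
Working in sixteenth notes: dotted whole rest = 24; eighth note = 2; dotted eighth rest = 3; whole rest = 16; dotted quarter = 6; eighth = 2.
Altogether 24 + 2 + 3 + 16 + 6 + 2 = 53.
53 ÷ 8 = 6 complete bars with 5 left over.

6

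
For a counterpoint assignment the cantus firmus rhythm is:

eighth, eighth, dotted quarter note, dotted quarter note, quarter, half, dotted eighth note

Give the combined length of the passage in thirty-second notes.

62

In thirty-second notes: eighth = 4; eighth = 4; dotted quarter note = 12; dotted quarter note = 12; quarter = 8; half = 16; dotted eighth note = 6.
Altogether 4 + 4 + 12 + 12 + 8 + 16 + 6 = 62 thirty-second notes.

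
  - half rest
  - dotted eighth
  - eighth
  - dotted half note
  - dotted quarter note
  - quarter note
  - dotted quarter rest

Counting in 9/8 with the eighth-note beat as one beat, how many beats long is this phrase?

20.5

One eighth-note beat = 2 sixteenth notes.
Express everything in sixteenth notes: half rest = 8; dotted eighth = 3; eighth = 2; dotted half note = 12; dotted quarter note = 6; quarter note = 4; dotted quarter rest = 6.
Sum: 8 + 3 + 2 + 12 + 6 + 4 + 6 = 41.
41 ÷ 2 = 20.5 beats.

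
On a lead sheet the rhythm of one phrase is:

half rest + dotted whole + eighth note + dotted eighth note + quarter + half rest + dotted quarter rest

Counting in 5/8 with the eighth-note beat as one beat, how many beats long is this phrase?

One eighth-note beat = 2 sixteenth notes.
Convert each value to sixteenth notes: half rest = 8; dotted whole = 24; eighth note = 2; dotted eighth note = 3; quarter = 4; half rest = 8; dotted quarter rest = 6.
Sum: 8 + 24 + 2 + 3 + 4 + 8 + 6 = 55.
55 ÷ 2 = 27.5 beats.

27.5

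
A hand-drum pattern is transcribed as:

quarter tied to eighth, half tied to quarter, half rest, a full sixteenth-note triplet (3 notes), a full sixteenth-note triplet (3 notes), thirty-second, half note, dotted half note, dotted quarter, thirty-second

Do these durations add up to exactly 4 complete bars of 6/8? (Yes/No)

One bar of 6/8 = 24 thirty-second notes, so 4 bars = 96.
Each duration in thirty-second notes: quarter tied to eighth (quarter + eighth) = 12; half tied to quarter (half + quarter) = 24; half rest = 16; a full sixteenth-note triplet (3 notes) (three triplet sixteenths span one eighth) = 4; a full sixteenth-note triplet (3 notes) (three triplet sixteenths span one eighth) = 4; thirty-second = 1; half note = 16; dotted half note = 24; dotted quarter = 12; thirty-second = 1.
Sum: 12 + 24 + 16 + 4 + 4 + 1 + 16 + 24 + 12 + 1 = 114.
114 exceeds 96, so the answer is No.

No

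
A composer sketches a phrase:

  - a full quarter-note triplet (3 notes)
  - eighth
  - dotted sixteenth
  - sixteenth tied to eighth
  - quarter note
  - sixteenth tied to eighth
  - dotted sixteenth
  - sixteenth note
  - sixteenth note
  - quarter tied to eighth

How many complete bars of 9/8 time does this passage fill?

1

One bar of 9/8 = 36 thirty-second notes.
Convert each value to thirty-second notes: a full quarter-note triplet (3 notes) (three triplet quarters span one half) = 16; eighth = 4; dotted sixteenth = 3; sixteenth tied to eighth (sixteenth + eighth) = 6; quarter note = 8; sixteenth tied to eighth (sixteenth + eighth) = 6; dotted sixteenth = 3; sixteenth note = 2; sixteenth note = 2; quarter tied to eighth (quarter + eighth) = 12.
Adding: 16 + 4 + 3 + 6 + 8 + 6 + 3 + 2 + 2 + 12 = 62.
62 ÷ 36 = 1 complete bar with 26 left over.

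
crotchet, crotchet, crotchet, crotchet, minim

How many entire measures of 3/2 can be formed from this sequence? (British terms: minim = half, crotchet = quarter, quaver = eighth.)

One bar of 3/2 = 6 quarter notes.
Express everything in quarter notes: crotchet = 1; crotchet = 1; crotchet = 1; crotchet = 1; minim = 2.
Altogether 1 + 1 + 1 + 1 + 2 = 6.
6 ÷ 6 = 1 complete bar with 0 left over.

1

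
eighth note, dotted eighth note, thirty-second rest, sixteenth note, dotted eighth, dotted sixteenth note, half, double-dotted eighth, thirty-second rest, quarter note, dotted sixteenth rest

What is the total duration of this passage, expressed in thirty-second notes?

57

Each duration in thirty-second notes: eighth note = 4; dotted eighth note = 6; thirty-second rest = 1; sixteenth note = 2; dotted eighth = 6; dotted sixteenth note = 3; half = 16; double-dotted eighth = 7; thirty-second rest = 1; quarter note = 8; dotted sixteenth rest = 3.
Sum: 4 + 6 + 1 + 2 + 6 + 3 + 16 + 7 + 1 + 8 + 3 = 57 thirty-second notes.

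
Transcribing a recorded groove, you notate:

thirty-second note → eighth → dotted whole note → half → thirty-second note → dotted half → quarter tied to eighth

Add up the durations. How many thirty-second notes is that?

Convert each value to thirty-second notes: thirty-second note = 1; eighth = 4; dotted whole note = 48; half = 16; thirty-second note = 1; dotted half = 24; quarter tied to eighth (quarter + eighth) = 12.
Adding: 1 + 4 + 48 + 16 + 1 + 24 + 12 = 106 thirty-second notes.

106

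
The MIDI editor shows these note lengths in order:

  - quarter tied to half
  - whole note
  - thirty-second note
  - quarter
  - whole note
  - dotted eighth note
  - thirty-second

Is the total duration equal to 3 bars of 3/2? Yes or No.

One bar of 3/2 = 48 thirty-second notes, so 3 bars = 144.
Each duration in thirty-second notes: quarter tied to half (quarter + half) = 24; whole note = 32; thirty-second note = 1; quarter = 8; whole note = 32; dotted eighth note = 6; thirty-second = 1.
Altogether 24 + 32 + 1 + 8 + 32 + 6 + 1 = 104.
104 falls short of 144, so the answer is No.

No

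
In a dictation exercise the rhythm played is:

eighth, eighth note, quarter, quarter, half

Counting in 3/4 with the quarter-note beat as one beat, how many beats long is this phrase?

5

One quarter-note beat = 2 eighth notes.
Each duration in eighth notes: eighth = 1; eighth note = 1; quarter = 2; quarter = 2; half = 4.
Total: 1 + 1 + 2 + 2 + 4 = 10.
10 ÷ 2 = 5 beats.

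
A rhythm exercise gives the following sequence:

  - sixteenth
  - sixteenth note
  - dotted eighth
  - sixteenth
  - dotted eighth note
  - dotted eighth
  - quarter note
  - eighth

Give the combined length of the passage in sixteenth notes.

18

Convert each value to sixteenth notes: sixteenth = 1; sixteenth note = 1; dotted eighth = 3; sixteenth = 1; dotted eighth note = 3; dotted eighth = 3; quarter note = 4; eighth = 2.
Altogether 1 + 1 + 3 + 1 + 3 + 3 + 4 + 2 = 18 sixteenth notes.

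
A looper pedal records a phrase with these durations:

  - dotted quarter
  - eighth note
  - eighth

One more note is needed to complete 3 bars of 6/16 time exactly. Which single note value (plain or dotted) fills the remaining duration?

half note

3 bars of 6/16 = 9 eighth notes.
Express everything in eighth notes: dotted quarter = 3; eighth note = 1; eighth = 1.
Altogether 3 + 1 + 1 = 5.
Remaining: 9 − 5 = 4 eighth notes, which is a half note.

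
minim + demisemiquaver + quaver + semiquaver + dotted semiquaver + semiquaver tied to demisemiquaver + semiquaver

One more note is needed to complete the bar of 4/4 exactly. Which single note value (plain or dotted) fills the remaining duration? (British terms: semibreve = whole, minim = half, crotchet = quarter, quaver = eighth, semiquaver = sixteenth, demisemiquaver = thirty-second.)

The bar of 4/4 = 32 thirty-second notes.
Each duration in thirty-second notes: minim = 16; demisemiquaver = 1; quaver = 4; semiquaver = 2; dotted semiquaver = 3; semiquaver tied to demisemiquaver (semiquaver + demisemiquaver) = 3; semiquaver = 2.
Altogether 16 + 1 + 4 + 2 + 3 + 3 + 2 = 31.
Remaining: 32 − 31 = 1 thirty-second note, which is a thirty-second note.

thirty-second note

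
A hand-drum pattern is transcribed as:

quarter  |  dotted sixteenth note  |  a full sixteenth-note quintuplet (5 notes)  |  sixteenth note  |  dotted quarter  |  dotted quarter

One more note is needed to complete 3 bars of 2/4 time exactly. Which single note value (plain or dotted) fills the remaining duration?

3 bars of 2/4 = 48 thirty-second notes.
Working in thirty-second notes: quarter = 8; dotted sixteenth note = 3; a full sixteenth-note quintuplet (5 notes) (five quintuplet sixteenths span one quarter) = 8; sixteenth note = 2; dotted quarter = 12; dotted quarter = 12.
Sum: 8 + 3 + 8 + 2 + 12 + 12 = 45.
Remaining: 48 − 45 = 3 thirty-second notes, which is a dotted sixteenth note.

dotted sixteenth note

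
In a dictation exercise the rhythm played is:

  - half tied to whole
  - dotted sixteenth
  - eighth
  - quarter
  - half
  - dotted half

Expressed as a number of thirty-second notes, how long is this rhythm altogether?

Working in thirty-second notes: half tied to whole (half + whole) = 48; dotted sixteenth = 3; eighth = 4; quarter = 8; half = 16; dotted half = 24.
Adding: 48 + 3 + 4 + 8 + 16 + 24 = 103 thirty-second notes.

103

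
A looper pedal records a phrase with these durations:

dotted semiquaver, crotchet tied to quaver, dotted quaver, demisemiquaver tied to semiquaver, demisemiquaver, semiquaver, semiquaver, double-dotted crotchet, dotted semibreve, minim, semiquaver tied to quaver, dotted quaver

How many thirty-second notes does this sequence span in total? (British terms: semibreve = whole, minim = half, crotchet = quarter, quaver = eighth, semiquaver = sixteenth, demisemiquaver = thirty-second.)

119

Express everything in thirty-second notes: dotted semiquaver = 3; crotchet tied to quaver (crotchet + quaver) = 12; dotted quaver = 6; demisemiquaver tied to semiquaver (demisemiquaver + semiquaver) = 3; demisemiquaver = 1; semiquaver = 2; semiquaver = 2; double-dotted crotchet = 14; dotted semibreve = 48; minim = 16; semiquaver tied to quaver (semiquaver + quaver) = 6; dotted quaver = 6.
Altogether 3 + 12 + 6 + 3 + 1 + 2 + 2 + 14 + 48 + 16 + 6 + 6 = 119 thirty-second notes.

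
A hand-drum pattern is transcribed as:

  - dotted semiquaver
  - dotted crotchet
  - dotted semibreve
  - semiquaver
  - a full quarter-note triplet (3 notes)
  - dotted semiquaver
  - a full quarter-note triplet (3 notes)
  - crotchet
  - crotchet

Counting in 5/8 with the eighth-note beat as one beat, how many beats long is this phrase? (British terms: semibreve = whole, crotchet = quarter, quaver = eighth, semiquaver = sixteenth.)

One eighth-note beat = 4 thirty-second notes.
Each duration in thirty-second notes: dotted semiquaver = 3; dotted crotchet = 12; dotted semibreve = 48; semiquaver = 2; a full quarter-note triplet (3 notes) (three triplet quarters span one half) = 16; dotted semiquaver = 3; a full quarter-note triplet (3 notes) (three triplet quarters span one half) = 16; crotchet = 8; crotchet = 8.
Total: 3 + 12 + 48 + 2 + 16 + 3 + 16 + 8 + 8 = 116.
116 ÷ 4 = 29 beats.

29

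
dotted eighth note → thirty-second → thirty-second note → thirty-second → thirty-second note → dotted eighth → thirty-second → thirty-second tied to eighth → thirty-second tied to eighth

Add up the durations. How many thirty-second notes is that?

27

Convert each value to thirty-second notes: dotted eighth note = 6; thirty-second = 1; thirty-second note = 1; thirty-second = 1; thirty-second note = 1; dotted eighth = 6; thirty-second = 1; thirty-second tied to eighth (thirty-second + eighth) = 5; thirty-second tied to eighth (thirty-second + eighth) = 5.
Altogether 6 + 1 + 1 + 1 + 1 + 6 + 1 + 5 + 5 = 27 thirty-second notes.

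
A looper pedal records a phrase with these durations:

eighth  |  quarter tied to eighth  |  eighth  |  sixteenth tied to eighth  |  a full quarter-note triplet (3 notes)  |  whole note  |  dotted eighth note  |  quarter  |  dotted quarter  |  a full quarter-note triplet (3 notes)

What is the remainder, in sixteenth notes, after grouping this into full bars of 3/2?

One bar of 3/2 = 24 sixteenth notes.
Each duration in sixteenth notes: eighth = 2; quarter tied to eighth (quarter + eighth) = 6; eighth = 2; sixteenth tied to eighth (sixteenth + eighth) = 3; a full quarter-note triplet (3 notes) (three triplet quarters span one half) = 8; whole note = 16; dotted eighth note = 3; quarter = 4; dotted quarter = 6; a full quarter-note triplet (3 notes) (three triplet quarters span one half) = 8.
Adding: 2 + 6 + 2 + 3 + 8 + 16 + 3 + 4 + 6 + 8 = 58.
58 ÷ 24 = 2 complete bars with 10 sixteenth notes remaining.

10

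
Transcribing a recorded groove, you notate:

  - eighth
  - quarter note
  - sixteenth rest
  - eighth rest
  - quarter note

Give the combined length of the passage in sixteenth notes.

Each duration in sixteenth notes: eighth = 2; quarter note = 4; sixteenth rest = 1; eighth rest = 2; quarter note = 4.
Total: 2 + 4 + 1 + 2 + 4 = 13 sixteenth notes.

13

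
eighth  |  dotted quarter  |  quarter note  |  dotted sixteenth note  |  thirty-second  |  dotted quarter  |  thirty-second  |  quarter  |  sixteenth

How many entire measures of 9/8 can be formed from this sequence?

1

One bar of 9/8 = 36 thirty-second notes.
Each duration in thirty-second notes: eighth = 4; dotted quarter = 12; quarter note = 8; dotted sixteenth note = 3; thirty-second = 1; dotted quarter = 12; thirty-second = 1; quarter = 8; sixteenth = 2.
Altogether 4 + 12 + 8 + 3 + 1 + 12 + 1 + 8 + 2 = 51.
51 ÷ 36 = 1 complete bar with 15 left over.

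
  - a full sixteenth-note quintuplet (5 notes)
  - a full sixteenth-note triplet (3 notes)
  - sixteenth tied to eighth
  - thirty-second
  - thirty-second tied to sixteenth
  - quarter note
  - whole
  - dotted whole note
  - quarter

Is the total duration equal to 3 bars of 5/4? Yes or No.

One bar of 5/4 = 40 thirty-second notes, so 3 bars = 120.
Each duration in thirty-second notes: a full sixteenth-note quintuplet (5 notes) (five quintuplet sixteenths span one quarter) = 8; a full sixteenth-note triplet (3 notes) (three triplet sixteenths span one eighth) = 4; sixteenth tied to eighth (sixteenth + eighth) = 6; thirty-second = 1; thirty-second tied to sixteenth (thirty-second + sixteenth) = 3; quarter note = 8; whole = 32; dotted whole note = 48; quarter = 8.
Sum: 8 + 4 + 6 + 1 + 3 + 8 + 32 + 48 + 8 = 118.
118 falls short of 120, so the answer is No.

No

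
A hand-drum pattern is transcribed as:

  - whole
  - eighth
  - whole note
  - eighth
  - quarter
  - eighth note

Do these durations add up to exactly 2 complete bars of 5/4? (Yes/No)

No

One bar of 5/4 = 10 eighth notes, so 2 bars = 20.
Convert each value to eighth notes: whole = 8; eighth = 1; whole note = 8; eighth = 1; quarter = 2; eighth note = 1.
Adding: 8 + 1 + 8 + 1 + 2 + 1 = 21.
21 exceeds 20, so the answer is No.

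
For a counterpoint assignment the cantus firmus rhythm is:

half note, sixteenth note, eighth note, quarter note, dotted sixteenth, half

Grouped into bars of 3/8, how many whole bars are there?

4

One bar of 3/8 = 12 thirty-second notes.
Each duration in thirty-second notes: half note = 16; sixteenth note = 2; eighth note = 4; quarter note = 8; dotted sixteenth = 3; half = 16.
Total: 16 + 2 + 4 + 8 + 3 + 16 = 49.
49 ÷ 12 = 4 complete bars with 1 left over.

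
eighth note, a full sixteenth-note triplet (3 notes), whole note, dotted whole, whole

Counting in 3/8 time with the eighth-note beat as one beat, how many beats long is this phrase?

One eighth-note beat = 2 sixteenth notes.
Each duration in sixteenth notes: eighth note = 2; a full sixteenth-note triplet (3 notes) (three triplet sixteenths span one eighth) = 2; whole note = 16; dotted whole = 24; whole = 16.
Altogether 2 + 2 + 16 + 24 + 16 = 60.
60 ÷ 2 = 30 beats.

30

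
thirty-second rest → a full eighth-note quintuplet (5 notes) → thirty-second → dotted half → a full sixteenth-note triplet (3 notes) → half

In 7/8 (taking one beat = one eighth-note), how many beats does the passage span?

One eighth-note beat = 4 thirty-second notes.
Each duration in thirty-second notes: thirty-second rest = 1; a full eighth-note quintuplet (5 notes) (five quintuplet eighths span one half) = 16; thirty-second = 1; dotted half = 24; a full sixteenth-note triplet (3 notes) (three triplet sixteenths span one eighth) = 4; half = 16.
Adding: 1 + 16 + 1 + 24 + 4 + 16 = 62.
62 ÷ 4 = 15.5 beats.

15.5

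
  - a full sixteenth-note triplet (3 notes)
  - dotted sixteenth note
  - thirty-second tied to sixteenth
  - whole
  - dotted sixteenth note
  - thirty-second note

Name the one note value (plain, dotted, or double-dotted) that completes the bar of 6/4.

sixteenth note

The bar of 6/4 = 48 thirty-second notes.
Each duration in thirty-second notes: a full sixteenth-note triplet (3 notes) (three triplet sixteenths span one eighth) = 4; dotted sixteenth note = 3; thirty-second tied to sixteenth (thirty-second + sixteenth) = 3; whole = 32; dotted sixteenth note = 3; thirty-second note = 1.
Sum: 4 + 3 + 3 + 32 + 3 + 1 = 46.
Remaining: 48 − 46 = 2 thirty-second notes, which is a sixteenth note.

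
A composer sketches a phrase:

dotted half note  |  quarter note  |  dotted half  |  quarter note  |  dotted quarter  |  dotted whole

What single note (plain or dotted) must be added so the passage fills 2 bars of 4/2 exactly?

eighth note

2 bars of 4/2 = 32 eighth notes.
Each duration in eighth notes: dotted half note = 6; quarter note = 2; dotted half = 6; quarter note = 2; dotted quarter = 3; dotted whole = 12.
Altogether 6 + 2 + 6 + 2 + 3 + 12 = 31.
Remaining: 32 − 31 = 1 eighth note, which is a eighth note.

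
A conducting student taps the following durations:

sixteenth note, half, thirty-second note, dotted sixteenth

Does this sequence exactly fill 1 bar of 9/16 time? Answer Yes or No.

No

One bar of 9/16 = 18 thirty-second notes.
In thirty-second notes: sixteenth note = 2; half = 16; thirty-second note = 1; dotted sixteenth = 3.
Altogether 2 + 16 + 1 + 3 = 22.
22 exceeds 18, so the answer is No.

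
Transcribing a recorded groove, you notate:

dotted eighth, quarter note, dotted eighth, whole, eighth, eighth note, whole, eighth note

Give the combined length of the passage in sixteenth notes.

Working in sixteenth notes: dotted eighth = 3; quarter note = 4; dotted eighth = 3; whole = 16; eighth = 2; eighth note = 2; whole = 16; eighth note = 2.
Altogether 3 + 4 + 3 + 16 + 2 + 2 + 16 + 2 = 48 sixteenth notes.

48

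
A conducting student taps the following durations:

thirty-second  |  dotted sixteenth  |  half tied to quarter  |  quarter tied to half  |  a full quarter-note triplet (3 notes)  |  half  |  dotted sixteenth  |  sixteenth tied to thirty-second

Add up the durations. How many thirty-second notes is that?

90

Convert each value to thirty-second notes: thirty-second = 1; dotted sixteenth = 3; half tied to quarter (half + quarter) = 24; quarter tied to half (quarter + half) = 24; a full quarter-note triplet (3 notes) (three triplet quarters span one half) = 16; half = 16; dotted sixteenth = 3; sixteenth tied to thirty-second (sixteenth + thirty-second) = 3.
Altogether 1 + 3 + 24 + 24 + 16 + 16 + 3 + 3 = 90 thirty-second notes.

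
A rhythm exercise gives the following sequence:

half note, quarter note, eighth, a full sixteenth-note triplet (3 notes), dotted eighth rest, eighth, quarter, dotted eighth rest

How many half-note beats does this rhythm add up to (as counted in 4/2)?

One half-note beat = 8 sixteenth notes.
Working in sixteenth notes: half note = 8; quarter note = 4; eighth = 2; a full sixteenth-note triplet (3 notes) (three triplet sixteenths span one eighth) = 2; dotted eighth rest = 3; eighth = 2; quarter = 4; dotted eighth rest = 3.
Total: 8 + 4 + 2 + 2 + 3 + 2 + 4 + 3 = 28.
28 ÷ 8 = 3.5 beats.

3.5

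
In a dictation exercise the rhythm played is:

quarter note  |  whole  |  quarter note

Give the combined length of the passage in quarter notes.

Working in quarter notes: quarter note = 1; whole = 4; quarter note = 1.
Sum: 1 + 4 + 1 = 6 quarter notes.

6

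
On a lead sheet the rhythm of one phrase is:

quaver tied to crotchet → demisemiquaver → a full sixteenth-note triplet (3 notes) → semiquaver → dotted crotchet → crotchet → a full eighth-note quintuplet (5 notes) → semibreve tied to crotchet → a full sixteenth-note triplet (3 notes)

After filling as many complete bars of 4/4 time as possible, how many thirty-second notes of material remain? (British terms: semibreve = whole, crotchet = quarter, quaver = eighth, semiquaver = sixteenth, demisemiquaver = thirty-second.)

3

One bar of 4/4 = 32 thirty-second notes.
Express everything in thirty-second notes: quaver tied to crotchet (quaver + crotchet) = 12; demisemiquaver = 1; a full sixteenth-note triplet (3 notes) (three triplet sixteenths span one eighth) = 4; semiquaver = 2; dotted crotchet = 12; crotchet = 8; a full eighth-note quintuplet (5 notes) (five quintuplet eighths span one half) = 16; semibreve tied to crotchet (semibreve + crotchet) = 40; a full sixteenth-note triplet (3 notes) (three triplet sixteenths span one eighth) = 4.
Total: 12 + 1 + 4 + 2 + 12 + 8 + 16 + 40 + 4 = 99.
99 ÷ 32 = 3 complete bars with 3 thirty-second notes remaining.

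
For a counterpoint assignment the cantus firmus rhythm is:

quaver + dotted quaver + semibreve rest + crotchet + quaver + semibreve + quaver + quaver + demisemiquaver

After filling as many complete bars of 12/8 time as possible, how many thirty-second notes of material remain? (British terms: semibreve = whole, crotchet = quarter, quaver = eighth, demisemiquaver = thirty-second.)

47

One bar of 12/8 = 48 thirty-second notes.
Each duration in thirty-second notes: quaver = 4; dotted quaver = 6; semibreve rest = 32; crotchet = 8; quaver = 4; semibreve = 32; quaver = 4; quaver = 4; demisemiquaver = 1.
Total: 4 + 6 + 32 + 8 + 4 + 32 + 4 + 4 + 1 = 95.
95 ÷ 48 = 1 complete bar with 47 thirty-second notes remaining.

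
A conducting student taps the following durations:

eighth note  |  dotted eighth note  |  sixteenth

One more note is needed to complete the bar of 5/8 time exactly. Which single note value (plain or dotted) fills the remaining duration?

The bar of 5/8 = 10 sixteenth notes.
Express everything in sixteenth notes: eighth note = 2; dotted eighth note = 3; sixteenth = 1.
Altogether 2 + 3 + 1 = 6.
Remaining: 10 − 6 = 4 sixteenth notes, which is a quarter note.

quarter note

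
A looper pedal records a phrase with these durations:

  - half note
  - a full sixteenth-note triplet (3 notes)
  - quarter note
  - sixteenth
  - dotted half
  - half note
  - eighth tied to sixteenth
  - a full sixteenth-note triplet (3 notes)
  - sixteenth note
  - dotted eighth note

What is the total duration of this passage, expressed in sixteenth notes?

Express everything in sixteenth notes: half note = 8; a full sixteenth-note triplet (3 notes) (three triplet sixteenths span one eighth) = 2; quarter note = 4; sixteenth = 1; dotted half = 12; half note = 8; eighth tied to sixteenth (eighth + sixteenth) = 3; a full sixteenth-note triplet (3 notes) (three triplet sixteenths span one eighth) = 2; sixteenth note = 1; dotted eighth note = 3.
Sum: 8 + 2 + 4 + 1 + 12 + 8 + 3 + 2 + 1 + 3 = 44 sixteenth notes.

44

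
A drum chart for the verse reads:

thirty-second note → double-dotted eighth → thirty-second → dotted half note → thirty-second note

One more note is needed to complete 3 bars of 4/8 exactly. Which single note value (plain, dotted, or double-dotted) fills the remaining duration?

3 bars of 4/8 = 48 thirty-second notes.
In thirty-second notes: thirty-second note = 1; double-dotted eighth = 7; thirty-second = 1; dotted half note = 24; thirty-second note = 1.
Total: 1 + 7 + 1 + 24 + 1 = 34.
Remaining: 48 − 34 = 14 thirty-second notes, which is a double-dotted quarter note.

double-dotted quarter note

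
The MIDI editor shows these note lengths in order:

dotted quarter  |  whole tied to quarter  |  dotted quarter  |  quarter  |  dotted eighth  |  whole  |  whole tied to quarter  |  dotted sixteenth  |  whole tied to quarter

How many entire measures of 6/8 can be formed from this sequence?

8

One bar of 6/8 = 24 thirty-second notes.
Each duration in thirty-second notes: dotted quarter = 12; whole tied to quarter (whole + quarter) = 40; dotted quarter = 12; quarter = 8; dotted eighth = 6; whole = 32; whole tied to quarter (whole + quarter) = 40; dotted sixteenth = 3; whole tied to quarter (whole + quarter) = 40.
Sum: 12 + 40 + 12 + 8 + 6 + 32 + 40 + 3 + 40 = 193.
193 ÷ 24 = 8 complete bars with 1 left over.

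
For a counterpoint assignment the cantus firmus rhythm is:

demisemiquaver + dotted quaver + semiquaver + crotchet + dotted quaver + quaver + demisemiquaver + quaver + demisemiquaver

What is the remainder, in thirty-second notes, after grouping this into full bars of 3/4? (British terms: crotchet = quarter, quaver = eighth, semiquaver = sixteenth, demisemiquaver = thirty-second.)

9

One bar of 3/4 = 24 thirty-second notes.
Convert each value to thirty-second notes: demisemiquaver = 1; dotted quaver = 6; semiquaver = 2; crotchet = 8; dotted quaver = 6; quaver = 4; demisemiquaver = 1; quaver = 4; demisemiquaver = 1.
Adding: 1 + 6 + 2 + 8 + 6 + 4 + 1 + 4 + 1 = 33.
33 ÷ 24 = 1 complete bar with 9 thirty-second notes remaining.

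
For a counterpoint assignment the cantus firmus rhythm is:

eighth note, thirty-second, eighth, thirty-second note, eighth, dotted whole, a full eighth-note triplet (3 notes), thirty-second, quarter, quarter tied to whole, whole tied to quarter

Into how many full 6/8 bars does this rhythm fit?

6

One bar of 6/8 = 24 thirty-second notes.
In thirty-second notes: eighth note = 4; thirty-second = 1; eighth = 4; thirty-second note = 1; eighth = 4; dotted whole = 48; a full eighth-note triplet (3 notes) (three triplet eighths span one quarter) = 8; thirty-second = 1; quarter = 8; quarter tied to whole (quarter + whole) = 40; whole tied to quarter (whole + quarter) = 40.
Sum: 4 + 1 + 4 + 1 + 4 + 48 + 8 + 1 + 8 + 40 + 40 = 159.
159 ÷ 24 = 6 complete bars with 15 left over.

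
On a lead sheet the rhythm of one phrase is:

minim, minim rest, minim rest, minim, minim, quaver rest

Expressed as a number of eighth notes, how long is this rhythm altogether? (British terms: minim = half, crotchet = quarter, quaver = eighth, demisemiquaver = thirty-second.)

Convert each value to eighth notes: minim = 4; minim rest = 4; minim rest = 4; minim = 4; minim = 4; quaver rest = 1.
Altogether 4 + 4 + 4 + 4 + 4 + 1 = 21 eighth notes.

21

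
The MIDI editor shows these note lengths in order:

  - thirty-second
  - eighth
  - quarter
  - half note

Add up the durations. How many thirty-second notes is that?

29

Convert each value to thirty-second notes: thirty-second = 1; eighth = 4; quarter = 8; half note = 16.
Sum: 1 + 4 + 8 + 16 = 29 thirty-second notes.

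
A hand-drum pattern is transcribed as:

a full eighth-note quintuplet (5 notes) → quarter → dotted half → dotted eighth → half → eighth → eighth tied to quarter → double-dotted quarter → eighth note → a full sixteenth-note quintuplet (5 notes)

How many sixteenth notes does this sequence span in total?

56

Working in sixteenth notes: a full eighth-note quintuplet (5 notes) (five quintuplet eighths span one half) = 8; quarter = 4; dotted half = 12; dotted eighth = 3; half = 8; eighth = 2; eighth tied to quarter (eighth + quarter) = 6; double-dotted quarter = 7; eighth note = 2; a full sixteenth-note quintuplet (5 notes) (five quintuplet sixteenths span one quarter) = 4.
Altogether 8 + 4 + 12 + 3 + 8 + 2 + 6 + 7 + 2 + 4 = 56 sixteenth notes.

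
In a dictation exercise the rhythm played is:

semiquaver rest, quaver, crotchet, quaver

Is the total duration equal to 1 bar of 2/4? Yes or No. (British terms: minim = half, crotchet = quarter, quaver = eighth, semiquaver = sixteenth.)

No

One bar of 2/4 = 8 sixteenth notes.
Express everything in sixteenth notes: semiquaver rest = 1; quaver = 2; crotchet = 4; quaver = 2.
Sum: 1 + 2 + 4 + 2 = 9.
9 exceeds 8, so the answer is No.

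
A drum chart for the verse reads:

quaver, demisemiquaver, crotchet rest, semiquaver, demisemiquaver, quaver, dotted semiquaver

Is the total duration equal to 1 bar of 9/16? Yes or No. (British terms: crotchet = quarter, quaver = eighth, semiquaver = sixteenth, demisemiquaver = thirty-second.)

One bar of 9/16 = 18 thirty-second notes.
Express everything in thirty-second notes: quaver = 4; demisemiquaver = 1; crotchet rest = 8; semiquaver = 2; demisemiquaver = 1; quaver = 4; dotted semiquaver = 3.
Altogether 4 + 1 + 8 + 2 + 1 + 4 + 3 = 23.
23 exceeds 18, so the answer is No.

No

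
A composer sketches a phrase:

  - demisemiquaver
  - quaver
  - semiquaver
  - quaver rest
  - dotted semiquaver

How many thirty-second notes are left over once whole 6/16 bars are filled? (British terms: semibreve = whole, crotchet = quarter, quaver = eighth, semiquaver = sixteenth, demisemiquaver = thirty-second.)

2

One bar of 6/16 = 12 thirty-second notes.
Working in thirty-second notes: demisemiquaver = 1; quaver = 4; semiquaver = 2; quaver rest = 4; dotted semiquaver = 3.
Altogether 1 + 4 + 2 + 4 + 3 = 14.
14 ÷ 12 = 1 complete bar with 2 thirty-second notes remaining.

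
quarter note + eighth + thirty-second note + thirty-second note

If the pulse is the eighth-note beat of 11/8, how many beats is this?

One eighth-note beat = 4 thirty-second notes.
In thirty-second notes: quarter note = 8; eighth = 4; thirty-second note = 1; thirty-second note = 1.
Adding: 8 + 4 + 1 + 1 = 14.
14 ÷ 4 = 3.5 beats.

3.5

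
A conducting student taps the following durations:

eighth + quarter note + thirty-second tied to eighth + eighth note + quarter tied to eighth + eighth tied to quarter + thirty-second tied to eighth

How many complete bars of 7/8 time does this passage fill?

One bar of 7/8 = 28 thirty-second notes.
Convert each value to thirty-second notes: eighth = 4; quarter note = 8; thirty-second tied to eighth (thirty-second + eighth) = 5; eighth note = 4; quarter tied to eighth (quarter + eighth) = 12; eighth tied to quarter (eighth + quarter) = 12; thirty-second tied to eighth (thirty-second + eighth) = 5.
Altogether 4 + 8 + 5 + 4 + 12 + 12 + 5 = 50.
50 ÷ 28 = 1 complete bar with 22 left over.

1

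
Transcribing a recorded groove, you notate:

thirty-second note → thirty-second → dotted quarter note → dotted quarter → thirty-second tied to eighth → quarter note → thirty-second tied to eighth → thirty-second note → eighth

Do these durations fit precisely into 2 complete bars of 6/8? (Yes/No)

No

One bar of 6/8 = 24 thirty-second notes, so 2 bars = 48.
Each duration in thirty-second notes: thirty-second note = 1; thirty-second = 1; dotted quarter note = 12; dotted quarter = 12; thirty-second tied to eighth (thirty-second + eighth) = 5; quarter note = 8; thirty-second tied to eighth (thirty-second + eighth) = 5; thirty-second note = 1; eighth = 4.
Sum: 1 + 1 + 12 + 12 + 5 + 8 + 5 + 1 + 4 = 49.
49 exceeds 48, so the answer is No.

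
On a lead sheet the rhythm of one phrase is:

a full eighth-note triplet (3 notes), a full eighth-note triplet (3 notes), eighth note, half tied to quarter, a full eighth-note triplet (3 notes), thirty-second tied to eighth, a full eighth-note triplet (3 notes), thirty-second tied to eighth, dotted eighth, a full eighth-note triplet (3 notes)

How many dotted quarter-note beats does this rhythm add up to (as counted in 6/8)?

7

One dotted quarter-note beat = 12 thirty-second notes.
Convert each value to thirty-second notes: a full eighth-note triplet (3 notes) (three triplet eighths span one quarter) = 8; a full eighth-note triplet (3 notes) (three triplet eighths span one quarter) = 8; eighth note = 4; half tied to quarter (half + quarter) = 24; a full eighth-note triplet (3 notes) (three triplet eighths span one quarter) = 8; thirty-second tied to eighth (thirty-second + eighth) = 5; a full eighth-note triplet (3 notes) (three triplet eighths span one quarter) = 8; thirty-second tied to eighth (thirty-second + eighth) = 5; dotted eighth = 6; a full eighth-note triplet (3 notes) (three triplet eighths span one quarter) = 8.
Total: 8 + 8 + 4 + 24 + 8 + 5 + 8 + 5 + 6 + 8 = 84.
84 ÷ 12 = 7 beats.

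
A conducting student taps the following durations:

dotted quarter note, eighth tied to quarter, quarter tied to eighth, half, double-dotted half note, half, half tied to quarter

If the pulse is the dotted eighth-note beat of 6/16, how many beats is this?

20

One dotted eighth-note beat = 3 sixteenth notes.
Convert each value to sixteenth notes: dotted quarter note = 6; eighth tied to quarter (eighth + quarter) = 6; quarter tied to eighth (quarter + eighth) = 6; half = 8; double-dotted half note = 14; half = 8; half tied to quarter (half + quarter) = 12.
Altogether 6 + 6 + 6 + 8 + 14 + 8 + 12 = 60.
60 ÷ 3 = 20 beats.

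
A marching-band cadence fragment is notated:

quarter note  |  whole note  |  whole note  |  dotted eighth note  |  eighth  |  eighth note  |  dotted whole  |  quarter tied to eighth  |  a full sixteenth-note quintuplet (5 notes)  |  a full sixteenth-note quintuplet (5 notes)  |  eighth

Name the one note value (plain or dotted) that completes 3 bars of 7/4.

3 bars of 7/4 = 84 sixteenth notes.
Each duration in sixteenth notes: quarter note = 4; whole note = 16; whole note = 16; dotted eighth note = 3; eighth = 2; eighth note = 2; dotted whole = 24; quarter tied to eighth (quarter + eighth) = 6; a full sixteenth-note quintuplet (5 notes) (five quintuplet sixteenths span one quarter) = 4; a full sixteenth-note quintuplet (5 notes) (five quintuplet sixteenths span one quarter) = 4; eighth = 2.
Sum: 4 + 16 + 16 + 3 + 2 + 2 + 24 + 6 + 4 + 4 + 2 = 83.
Remaining: 84 − 83 = 1 sixteenth note, which is a sixteenth note.

sixteenth note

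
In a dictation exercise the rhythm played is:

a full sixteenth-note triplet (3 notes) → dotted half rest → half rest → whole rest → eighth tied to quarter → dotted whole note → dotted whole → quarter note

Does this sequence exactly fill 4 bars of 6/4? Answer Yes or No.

One bar of 6/4 = 12 eighth notes, so 4 bars = 48.
Express everything in eighth notes: a full sixteenth-note triplet (3 notes) (three triplet sixteenths span one eighth) = 1; dotted half rest = 6; half rest = 4; whole rest = 8; eighth tied to quarter (eighth + quarter) = 3; dotted whole note = 12; dotted whole = 12; quarter note = 2.
Sum: 1 + 6 + 4 + 8 + 3 + 12 + 12 + 2 = 48.
48 equals 48, so the answer is Yes.

Yes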